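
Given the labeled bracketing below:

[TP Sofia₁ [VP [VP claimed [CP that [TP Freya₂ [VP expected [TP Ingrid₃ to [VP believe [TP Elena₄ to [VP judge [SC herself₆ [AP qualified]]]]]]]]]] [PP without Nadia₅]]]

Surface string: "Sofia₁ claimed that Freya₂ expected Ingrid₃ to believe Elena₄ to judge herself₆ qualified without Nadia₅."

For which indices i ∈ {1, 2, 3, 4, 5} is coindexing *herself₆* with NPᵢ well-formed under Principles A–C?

*herself* is an anaphor, so Principle A applies: it must be bound in its binding domain.
Binding domain of *herself₆*: the embedded TP, whose subject is Elena₄.
*Sofia₁* c-commands the anaphor but is outside its binding domain → cannot satisfy Principle A.
*Freya₂* c-commands the anaphor but is outside its binding domain → cannot satisfy Principle A.
*Ingrid₃* c-commands the anaphor but is outside its binding domain → cannot satisfy Principle A.
*Elena₄* c-commands the anaphor within its binding domain → licit binder.
*Nadia₅* does not c-command the anaphor → cannot bind it.

{4}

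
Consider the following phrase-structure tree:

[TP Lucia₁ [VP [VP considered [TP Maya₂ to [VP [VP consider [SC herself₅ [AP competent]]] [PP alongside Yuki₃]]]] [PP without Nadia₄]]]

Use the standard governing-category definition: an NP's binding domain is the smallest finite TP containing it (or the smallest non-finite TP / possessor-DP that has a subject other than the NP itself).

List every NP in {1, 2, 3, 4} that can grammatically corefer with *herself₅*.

*herself* is an anaphor, so Principle A applies: it must be bound in its binding domain.
Binding domain of *herself₅*: the embedded TP, whose subject is Maya₂.
*Lucia₁* c-commands the anaphor but is outside its binding domain → cannot satisfy Principle A.
*Maya₂* c-commands the anaphor within its binding domain → licit binder.
*Yuki₃* does not c-command the anaphor → cannot bind it.
*Nadia₄* does not c-command the anaphor → cannot bind it.

{2}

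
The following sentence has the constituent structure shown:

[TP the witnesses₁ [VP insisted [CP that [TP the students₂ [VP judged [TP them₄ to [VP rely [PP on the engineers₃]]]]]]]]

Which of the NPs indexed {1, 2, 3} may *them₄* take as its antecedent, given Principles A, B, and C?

{1}

*them* is a pronoun, so Principle B applies: it must be free in its binding domain.
Binding domain of *them₄*: the embedded TP, whose subject is the students₂.
*the witnesses₁* c-commands the pronoun but from outside its binding domain, and is not c-commanded by it → coindexation permitted.
*the students₂* c-commands the pronoun within its binding domain → coindexation would violate Principle B.
*the engineers₃*: the pronoun c-commands this R-expression → coindexation would violate Principle C on *the engineers₃*.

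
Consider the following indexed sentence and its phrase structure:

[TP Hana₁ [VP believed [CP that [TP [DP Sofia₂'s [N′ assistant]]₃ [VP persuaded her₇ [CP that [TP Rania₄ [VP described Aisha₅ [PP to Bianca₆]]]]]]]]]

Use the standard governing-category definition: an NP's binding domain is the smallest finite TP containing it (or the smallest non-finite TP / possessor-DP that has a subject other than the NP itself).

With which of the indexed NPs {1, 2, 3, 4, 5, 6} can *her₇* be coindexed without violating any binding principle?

{1, 2}

*her* is a pronoun, so Principle B applies: it must be free in its binding domain.
Binding domain of *her₇*: the embedded TP, whose subject is [Sofia₂'s assistant]₃.
*Hana₁* c-commands the pronoun but from outside its binding domain, and is not c-commanded by it → coindexation permitted.
*Sofia₂* and the pronoun do not c-command one another → neither Principle B nor Principle C is at stake; coindexation permitted.
*[Sofia₂'s assistant]₃* c-commands the pronoun within its binding domain → coindexation would violate Principle B.
*Rania₄*: the pronoun c-commands this R-expression → coindexation would violate Principle C on *Rania₄*.
*Aisha₅*: the pronoun c-commands this R-expression → coindexation would violate Principle C on *Aisha₅*.
*Bianca₆*: the pronoun c-commands this R-expression → coindexation would violate Principle C on *Bianca₆*.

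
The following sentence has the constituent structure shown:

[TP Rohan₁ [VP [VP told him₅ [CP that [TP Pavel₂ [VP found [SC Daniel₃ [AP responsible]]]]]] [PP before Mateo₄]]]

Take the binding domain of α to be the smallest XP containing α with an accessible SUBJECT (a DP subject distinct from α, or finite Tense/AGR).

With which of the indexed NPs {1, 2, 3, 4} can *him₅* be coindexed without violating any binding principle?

{4}

*him* is a pronoun, so Principle B applies: it must be free in its binding domain.
Binding domain of *him₅*: the matrix TP, whose subject is Rohan₁.
*Rohan₁* c-commands the pronoun within its binding domain → coindexation would violate Principle B.
*Pavel₂*: the pronoun c-commands this R-expression → coindexation would violate Principle C on *Pavel₂*.
*Daniel₃*: the pronoun c-commands this R-expression → coindexation would violate Principle C on *Daniel₃*.
*Mateo₄* and the pronoun do not c-command one another → neither Principle B nor Principle C is at stake; coindexation permitted.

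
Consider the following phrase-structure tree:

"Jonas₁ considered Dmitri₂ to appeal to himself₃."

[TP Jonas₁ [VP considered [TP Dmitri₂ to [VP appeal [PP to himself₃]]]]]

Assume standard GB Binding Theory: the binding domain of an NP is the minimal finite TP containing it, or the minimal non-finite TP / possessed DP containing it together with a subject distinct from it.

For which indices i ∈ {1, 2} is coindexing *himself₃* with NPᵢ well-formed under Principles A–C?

{2}

*himself* is an anaphor, so Principle A applies: it must be bound in its binding domain.
Binding domain of *himself₃*: the embedded TP, whose subject is Dmitri₂.
*Jonas₁* c-commands the anaphor but is outside its binding domain → cannot satisfy Principle A.
*Dmitri₂* c-commands the anaphor within its binding domain → licit binder.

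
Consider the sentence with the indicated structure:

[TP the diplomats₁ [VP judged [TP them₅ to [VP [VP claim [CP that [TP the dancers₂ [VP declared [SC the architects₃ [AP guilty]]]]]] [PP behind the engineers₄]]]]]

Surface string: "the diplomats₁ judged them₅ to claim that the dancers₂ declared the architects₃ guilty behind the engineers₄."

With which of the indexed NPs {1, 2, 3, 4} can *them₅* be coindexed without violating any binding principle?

*them* is a pronoun, so Principle B applies: it must be free in its binding domain.
Binding domain of *them₅*: the matrix TP, whose subject is the diplomats₁.
*the diplomats₁* c-commands the pronoun within its binding domain → coindexation would violate Principle B.
*the dancers₂*: the pronoun c-commands this R-expression → coindexation would violate Principle C on *the dancers₂*.
*the architects₃*: the pronoun c-commands this R-expression → coindexation would violate Principle C on *the architects₃*.
*the engineers₄*: the pronoun c-commands this R-expression → coindexation would violate Principle C on *the engineers₄*.

none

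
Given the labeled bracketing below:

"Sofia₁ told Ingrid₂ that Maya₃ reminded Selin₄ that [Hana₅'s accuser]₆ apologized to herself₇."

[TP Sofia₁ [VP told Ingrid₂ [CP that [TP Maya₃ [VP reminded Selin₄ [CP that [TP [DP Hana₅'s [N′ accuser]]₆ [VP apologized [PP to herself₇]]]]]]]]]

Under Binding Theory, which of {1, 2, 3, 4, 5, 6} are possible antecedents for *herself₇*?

*herself* is an anaphor, so Principle A applies: it must be bound in its binding domain.
Binding domain of *herself₇*: the embedded TP, whose subject is [Hana₅'s accuser]₆.
*Sofia₁* c-commands the anaphor but is outside its binding domain → cannot satisfy Principle A.
*Ingrid₂* c-commands the anaphor but is outside its binding domain → cannot satisfy Principle A.
*Maya₃* c-commands the anaphor but is outside its binding domain → cannot satisfy Principle A.
*Selin₄* c-commands the anaphor but is outside its binding domain → cannot satisfy Principle A.
*Hana₅* does not c-command the anaphor → cannot bind it.
*[Hana₅'s accuser]₆* c-commands the anaphor within its binding domain → licit binder.

{6}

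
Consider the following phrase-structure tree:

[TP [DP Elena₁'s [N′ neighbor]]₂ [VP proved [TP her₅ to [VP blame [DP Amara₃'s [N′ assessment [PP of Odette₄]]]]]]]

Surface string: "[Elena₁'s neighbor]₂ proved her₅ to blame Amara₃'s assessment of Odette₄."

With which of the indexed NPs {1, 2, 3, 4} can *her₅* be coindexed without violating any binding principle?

{1}

*her* is a pronoun, so Principle B applies: it must be free in its binding domain.
Binding domain of *her₅*: the matrix TP, whose subject is [Elena₁'s neighbor]₂.
*Elena₁* and the pronoun do not c-command one another → neither Principle B nor Principle C is at stake; coindexation permitted.
*[Elena₁'s neighbor]₂* c-commands the pronoun within its binding domain → coindexation would violate Principle B.
*Amara₃*: the pronoun c-commands this R-expression → coindexation would violate Principle C on *Amara₃*.
*Odette₄*: the pronoun c-commands this R-expression → coindexation would violate Principle C on *Odette₄*.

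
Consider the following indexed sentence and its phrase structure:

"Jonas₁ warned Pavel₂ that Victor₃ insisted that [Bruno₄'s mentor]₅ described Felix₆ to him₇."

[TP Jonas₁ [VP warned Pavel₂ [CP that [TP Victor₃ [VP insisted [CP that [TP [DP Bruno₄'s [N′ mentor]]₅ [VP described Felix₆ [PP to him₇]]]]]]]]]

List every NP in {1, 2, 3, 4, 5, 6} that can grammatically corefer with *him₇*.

{1, 2, 3, 4}

*him* is a pronoun, so Principle B applies: it must be free in its binding domain.
Binding domain of *him₇*: the embedded TP, whose subject is [Bruno₄'s mentor]₅.
*Jonas₁* c-commands the pronoun but from outside its binding domain, and is not c-commanded by it → coindexation permitted.
*Pavel₂* c-commands the pronoun but from outside its binding domain, and is not c-commanded by it → coindexation permitted.
*Victor₃* c-commands the pronoun but from outside its binding domain, and is not c-commanded by it → coindexation permitted.
*Bruno₄* and the pronoun do not c-command one another → neither Principle B nor Principle C is at stake; coindexation permitted.
*[Bruno₄'s mentor]₅* c-commands the pronoun within its binding domain → coindexation would violate Principle B.
*Felix₆* c-commands the pronoun within its binding domain → coindexation would violate Principle B.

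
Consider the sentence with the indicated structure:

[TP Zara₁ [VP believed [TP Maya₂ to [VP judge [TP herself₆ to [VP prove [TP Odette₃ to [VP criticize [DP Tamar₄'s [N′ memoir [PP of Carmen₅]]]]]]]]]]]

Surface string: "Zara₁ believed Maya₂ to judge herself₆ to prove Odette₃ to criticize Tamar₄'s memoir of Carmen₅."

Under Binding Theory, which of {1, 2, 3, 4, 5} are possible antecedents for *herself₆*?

{2}

*herself* is an anaphor, so Principle A applies: it must be bound in its binding domain.
Binding domain of *herself₆*: the embedded TP, whose subject is Maya₂.
*Zara₁* c-commands the anaphor but is outside its binding domain → cannot satisfy Principle A.
*Maya₂* c-commands the anaphor within its binding domain → licit binder.
*Odette₃* does not c-command the anaphor → cannot bind it.
*Tamar₄* does not c-command the anaphor → cannot bind it.
*Carmen₅* does not c-command the anaphor → cannot bind it.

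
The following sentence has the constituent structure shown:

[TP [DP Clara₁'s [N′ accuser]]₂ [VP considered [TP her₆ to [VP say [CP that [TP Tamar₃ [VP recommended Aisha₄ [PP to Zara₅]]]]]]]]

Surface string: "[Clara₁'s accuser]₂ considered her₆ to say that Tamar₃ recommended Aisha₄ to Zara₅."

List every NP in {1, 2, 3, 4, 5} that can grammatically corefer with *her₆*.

*her* is a pronoun, so Principle B applies: it must be free in its binding domain.
Binding domain of *her₆*: the matrix TP, whose subject is [Clara₁'s accuser]₂.
*Clara₁* and the pronoun do not c-command one another → neither Principle B nor Principle C is at stake; coindexation permitted.
*[Clara₁'s accuser]₂* c-commands the pronoun within its binding domain → coindexation would violate Principle B.
*Tamar₃*: the pronoun c-commands this R-expression → coindexation would violate Principle C on *Tamar₃*.
*Aisha₄*: the pronoun c-commands this R-expression → coindexation would violate Principle C on *Aisha₄*.
*Zara₅*: the pronoun c-commands this R-expression → coindexation would violate Principle C on *Zara₅*.

{1}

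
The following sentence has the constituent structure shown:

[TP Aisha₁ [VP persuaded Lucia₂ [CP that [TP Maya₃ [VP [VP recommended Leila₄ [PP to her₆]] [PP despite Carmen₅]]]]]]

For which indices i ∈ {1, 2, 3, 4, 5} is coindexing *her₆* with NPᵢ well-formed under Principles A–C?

{1, 2, 5}

*her* is a pronoun, so Principle B applies: it must be free in its binding domain.
Binding domain of *her₆*: the embedded TP, whose subject is Maya₃.
*Aisha₁* c-commands the pronoun but from outside its binding domain, and is not c-commanded by it → coindexation permitted.
*Lucia₂* c-commands the pronoun but from outside its binding domain, and is not c-commanded by it → coindexation permitted.
*Maya₃* c-commands the pronoun within its binding domain → coindexation would violate Principle B.
*Leila₄* c-commands the pronoun within its binding domain → coindexation would violate Principle B.
*Carmen₅* and the pronoun do not c-command one another → neither Principle B nor Principle C is at stake; coindexation permitted.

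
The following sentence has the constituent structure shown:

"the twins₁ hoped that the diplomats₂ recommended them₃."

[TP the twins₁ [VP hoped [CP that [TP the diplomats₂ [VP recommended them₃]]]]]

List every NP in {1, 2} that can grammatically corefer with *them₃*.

*them* is a pronoun, so Principle B applies: it must be free in its binding domain.
Binding domain of *them₃*: the embedded TP, whose subject is the diplomats₂.
*the twins₁* c-commands the pronoun but from outside its binding domain, and is not c-commanded by it → coindexation permitted.
*the diplomats₂* c-commands the pronoun within its binding domain → coindexation would violate Principle B.

{1}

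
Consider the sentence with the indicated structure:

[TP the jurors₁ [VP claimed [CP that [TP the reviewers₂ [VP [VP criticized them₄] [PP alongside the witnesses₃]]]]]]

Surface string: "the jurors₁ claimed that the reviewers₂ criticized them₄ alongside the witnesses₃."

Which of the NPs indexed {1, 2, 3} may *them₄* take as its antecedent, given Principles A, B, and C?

*them* is a pronoun, so Principle B applies: it must be free in its binding domain.
Binding domain of *them₄*: the embedded TP, whose subject is the reviewers₂.
*the jurors₁* c-commands the pronoun but from outside its binding domain, and is not c-commanded by it → coindexation permitted.
*the reviewers₂* c-commands the pronoun within its binding domain → coindexation would violate Principle B.
*the witnesses₃* and the pronoun do not c-command one another → neither Principle B nor Principle C is at stake; coindexation permitted.

{1, 3}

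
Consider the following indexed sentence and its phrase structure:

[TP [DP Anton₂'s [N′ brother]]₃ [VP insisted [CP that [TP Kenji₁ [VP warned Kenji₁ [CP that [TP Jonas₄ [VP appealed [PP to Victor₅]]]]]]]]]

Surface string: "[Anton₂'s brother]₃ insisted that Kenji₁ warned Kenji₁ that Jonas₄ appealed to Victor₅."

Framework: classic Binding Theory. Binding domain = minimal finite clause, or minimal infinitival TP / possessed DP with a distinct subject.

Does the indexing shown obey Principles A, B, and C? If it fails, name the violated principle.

The two coindexed NPs are *Kenji₁* (the higher occurrence) and *Kenji₁* (the lower occurrence).
*Kenji₁* (the lower occurrence) is an R-expression. Principle C requires it to be free everywhere.
*Kenji₁* (the higher occurrence) c-commands it and carries the same index.
The R-expression is bound → Principle C violation.

Principle C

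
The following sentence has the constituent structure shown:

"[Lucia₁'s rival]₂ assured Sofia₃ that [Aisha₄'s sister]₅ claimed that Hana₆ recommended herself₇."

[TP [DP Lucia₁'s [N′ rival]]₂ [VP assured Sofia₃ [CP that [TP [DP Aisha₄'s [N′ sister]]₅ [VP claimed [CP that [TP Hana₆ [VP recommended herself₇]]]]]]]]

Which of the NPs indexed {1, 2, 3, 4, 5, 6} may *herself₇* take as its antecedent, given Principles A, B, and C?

{6}

*herself* is an anaphor, so Principle A applies: it must be bound in its binding domain.
Binding domain of *herself₇*: the embedded TP, whose subject is Hana₆.
*Lucia₁* does not c-command the anaphor → cannot bind it.
*[Lucia₁'s rival]₂* c-commands the anaphor but is outside its binding domain → cannot satisfy Principle A.
*Sofia₃* c-commands the anaphor but is outside its binding domain → cannot satisfy Principle A.
*Aisha₄* does not c-command the anaphor → cannot bind it.
*[Aisha₄'s sister]₅* c-commands the anaphor but is outside its binding domain → cannot satisfy Principle A.
*Hana₆* c-commands the anaphor within its binding domain → licit binder.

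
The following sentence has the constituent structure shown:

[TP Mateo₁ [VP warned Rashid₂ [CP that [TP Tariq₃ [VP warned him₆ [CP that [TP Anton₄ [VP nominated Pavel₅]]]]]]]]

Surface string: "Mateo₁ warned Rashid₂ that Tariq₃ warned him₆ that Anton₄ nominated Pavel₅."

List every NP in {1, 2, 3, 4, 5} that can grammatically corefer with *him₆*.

*him* is a pronoun, so Principle B applies: it must be free in its binding domain.
Binding domain of *him₆*: the embedded TP, whose subject is Tariq₃.
*Mateo₁* c-commands the pronoun but from outside its binding domain, and is not c-commanded by it → coindexation permitted.
*Rashid₂* c-commands the pronoun but from outside its binding domain, and is not c-commanded by it → coindexation permitted.
*Tariq₃* c-commands the pronoun within its binding domain → coindexation would violate Principle B.
*Anton₄*: the pronoun c-commands this R-expression → coindexation would violate Principle C on *Anton₄*.
*Pavel₅*: the pronoun c-commands this R-expression → coindexation would violate Principle C on *Pavel₅*.

{1, 2}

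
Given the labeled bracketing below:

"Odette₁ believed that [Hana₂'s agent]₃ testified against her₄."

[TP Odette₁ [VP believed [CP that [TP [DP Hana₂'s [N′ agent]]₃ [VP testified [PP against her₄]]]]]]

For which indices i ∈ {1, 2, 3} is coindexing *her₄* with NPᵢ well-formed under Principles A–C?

{1, 2}

*her* is a pronoun, so Principle B applies: it must be free in its binding domain.
Binding domain of *her₄*: the embedded TP, whose subject is [Hana₂'s agent]₃.
*Odette₁* c-commands the pronoun but from outside its binding domain, and is not c-commanded by it → coindexation permitted.
*Hana₂* and the pronoun do not c-command one another → neither Principle B nor Principle C is at stake; coindexation permitted.
*[Hana₂'s agent]₃* c-commands the pronoun within its binding domain → coindexation would violate Principle B.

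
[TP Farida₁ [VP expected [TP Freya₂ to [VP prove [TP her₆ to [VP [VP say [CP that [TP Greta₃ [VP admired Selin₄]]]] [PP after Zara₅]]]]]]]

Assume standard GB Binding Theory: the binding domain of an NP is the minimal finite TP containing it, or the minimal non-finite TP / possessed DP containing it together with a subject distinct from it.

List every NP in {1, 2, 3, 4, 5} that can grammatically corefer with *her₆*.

{1}

*her* is a pronoun, so Principle B applies: it must be free in its binding domain.
Binding domain of *her₆*: the embedded TP, whose subject is Freya₂.
*Farida₁* c-commands the pronoun but from outside its binding domain, and is not c-commanded by it → coindexation permitted.
*Freya₂* c-commands the pronoun within its binding domain → coindexation would violate Principle B.
*Greta₃*: the pronoun c-commands this R-expression → coindexation would violate Principle C on *Greta₃*.
*Selin₄*: the pronoun c-commands this R-expression → coindexation would violate Principle C on *Selin₄*.
*Zara₅*: the pronoun c-commands this R-expression → coindexation would violate Principle C on *Zara₅*.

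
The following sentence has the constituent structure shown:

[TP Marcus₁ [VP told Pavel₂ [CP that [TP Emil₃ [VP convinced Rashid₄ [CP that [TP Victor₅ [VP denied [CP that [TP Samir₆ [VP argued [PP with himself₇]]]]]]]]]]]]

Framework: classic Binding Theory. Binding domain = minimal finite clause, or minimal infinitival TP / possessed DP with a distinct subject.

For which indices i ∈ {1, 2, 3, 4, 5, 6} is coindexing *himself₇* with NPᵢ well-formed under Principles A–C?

{6}

*himself* is an anaphor, so Principle A applies: it must be bound in its binding domain.
Binding domain of *himself₇*: the embedded TP, whose subject is Samir₆.
*Marcus₁* c-commands the anaphor but is outside its binding domain → cannot satisfy Principle A.
*Pavel₂* c-commands the anaphor but is outside its binding domain → cannot satisfy Principle A.
*Emil₃* c-commands the anaphor but is outside its binding domain → cannot satisfy Principle A.
*Rashid₄* c-commands the anaphor but is outside its binding domain → cannot satisfy Principle A.
*Victor₅* c-commands the anaphor but is outside its binding domain → cannot satisfy Principle A.
*Samir₆* c-commands the anaphor within its binding domain → licit binder.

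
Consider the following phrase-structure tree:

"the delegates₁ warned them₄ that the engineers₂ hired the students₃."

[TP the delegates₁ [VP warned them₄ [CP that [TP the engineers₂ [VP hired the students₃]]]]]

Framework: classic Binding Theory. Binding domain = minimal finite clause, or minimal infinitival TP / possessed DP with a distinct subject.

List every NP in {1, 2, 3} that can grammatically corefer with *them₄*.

none

*them* is a pronoun, so Principle B applies: it must be free in its binding domain.
Binding domain of *them₄*: the matrix TP, whose subject is the delegates₁.
*the delegates₁* c-commands the pronoun within its binding domain → coindexation would violate Principle B.
*the engineers₂*: the pronoun c-commands this R-expression → coindexation would violate Principle C on *the engineers₂*.
*the students₃*: the pronoun c-commands this R-expression → coindexation would violate Principle C on *the students₃*.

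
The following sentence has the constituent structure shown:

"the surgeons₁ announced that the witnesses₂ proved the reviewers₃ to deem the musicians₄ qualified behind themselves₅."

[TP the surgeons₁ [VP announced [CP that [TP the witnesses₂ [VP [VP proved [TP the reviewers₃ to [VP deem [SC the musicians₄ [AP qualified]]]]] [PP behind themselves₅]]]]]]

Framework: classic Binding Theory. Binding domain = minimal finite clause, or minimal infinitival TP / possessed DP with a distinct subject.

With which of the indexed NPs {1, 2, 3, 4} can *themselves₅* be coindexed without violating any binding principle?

{2}

*themselves* is an anaphor, so Principle A applies: it must be bound in its binding domain.
Binding domain of *themselves₅*: the embedded TP, whose subject is the witnesses₂.
*the surgeons₁* c-commands the anaphor but is outside its binding domain → cannot satisfy Principle A.
*the witnesses₂* c-commands the anaphor within its binding domain → licit binder.
*the reviewers₃* does not c-command the anaphor → cannot bind it.
*the musicians₄* does not c-command the anaphor → cannot bind it.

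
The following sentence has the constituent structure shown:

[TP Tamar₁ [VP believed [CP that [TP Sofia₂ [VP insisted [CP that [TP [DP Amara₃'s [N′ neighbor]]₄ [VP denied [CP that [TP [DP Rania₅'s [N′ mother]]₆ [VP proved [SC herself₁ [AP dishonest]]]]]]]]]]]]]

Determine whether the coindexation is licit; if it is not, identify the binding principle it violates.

The two coindexed NPs are *Tamar₁* and *herself₁*.
*herself₁* is an anaphor. Principle A requires it to be bound within its binding domain — the embedded TP, whose subject is [Rania₅'s mother]₆.
Within that domain it is c-commanded by *[Rania₅'s mother]₆*, which does not share its index.
*Tamar₁* does c-command the anaphor, but from outside its binding domain.
The anaphor is unbound in its domain → Principle A violation.

Principle A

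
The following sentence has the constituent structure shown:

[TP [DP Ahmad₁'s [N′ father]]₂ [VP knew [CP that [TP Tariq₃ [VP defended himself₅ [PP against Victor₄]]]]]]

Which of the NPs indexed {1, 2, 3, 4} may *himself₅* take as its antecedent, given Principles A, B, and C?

{3}

*himself* is an anaphor, so Principle A applies: it must be bound in its binding domain.
Binding domain of *himself₅*: the embedded TP, whose subject is Tariq₃.
*Ahmad₁* does not c-command the anaphor → cannot bind it.
*[Ahmad₁'s father]₂* c-commands the anaphor but is outside its binding domain → cannot satisfy Principle A.
*Tariq₃* c-commands the anaphor within its binding domain → licit binder.
*Victor₄* does not c-command the anaphor → cannot bind it.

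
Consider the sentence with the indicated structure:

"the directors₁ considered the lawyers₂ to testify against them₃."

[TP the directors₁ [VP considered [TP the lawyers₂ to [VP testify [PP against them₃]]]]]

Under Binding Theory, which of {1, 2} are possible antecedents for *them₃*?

{1}

*them* is a pronoun, so Principle B applies: it must be free in its binding domain.
Binding domain of *them₃*: the embedded TP, whose subject is the lawyers₂.
*the directors₁* c-commands the pronoun but from outside its binding domain, and is not c-commanded by it → coindexation permitted.
*the lawyers₂* c-commands the pronoun within its binding domain → coindexation would violate Principle B.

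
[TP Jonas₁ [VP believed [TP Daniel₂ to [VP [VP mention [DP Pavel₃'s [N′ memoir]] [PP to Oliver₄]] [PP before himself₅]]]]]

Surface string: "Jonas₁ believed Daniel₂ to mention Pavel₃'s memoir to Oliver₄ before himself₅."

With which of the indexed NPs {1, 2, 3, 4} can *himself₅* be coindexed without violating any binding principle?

*himself* is an anaphor, so Principle A applies: it must be bound in its binding domain.
Binding domain of *himself₅*: the embedded TP, whose subject is Daniel₂.
*Jonas₁* c-commands the anaphor but is outside its binding domain → cannot satisfy Principle A.
*Daniel₂* c-commands the anaphor within its binding domain → licit binder.
*Pavel₃* does not c-command the anaphor → cannot bind it.
*Oliver₄* does not c-command the anaphor → cannot bind it.

{2}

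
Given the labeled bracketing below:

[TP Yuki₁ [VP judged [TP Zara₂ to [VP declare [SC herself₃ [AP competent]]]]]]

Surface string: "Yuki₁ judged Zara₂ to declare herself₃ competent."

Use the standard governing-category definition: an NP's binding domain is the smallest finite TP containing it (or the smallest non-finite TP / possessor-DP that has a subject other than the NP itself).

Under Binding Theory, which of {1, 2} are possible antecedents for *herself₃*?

{2}

*herself* is an anaphor, so Principle A applies: it must be bound in its binding domain.
Binding domain of *herself₃*: the embedded TP, whose subject is Zara₂.
*Yuki₁* c-commands the anaphor but is outside its binding domain → cannot satisfy Principle A.
*Zara₂* c-commands the anaphor within its binding domain → licit binder.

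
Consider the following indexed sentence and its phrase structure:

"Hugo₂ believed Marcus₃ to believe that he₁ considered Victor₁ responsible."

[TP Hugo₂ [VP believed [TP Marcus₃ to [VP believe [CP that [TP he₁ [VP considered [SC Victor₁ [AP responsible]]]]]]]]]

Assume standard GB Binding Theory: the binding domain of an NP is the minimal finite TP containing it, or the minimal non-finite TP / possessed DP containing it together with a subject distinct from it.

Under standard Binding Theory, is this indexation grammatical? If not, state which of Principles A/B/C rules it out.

The two coindexed NPs are *he₁* and *Victor₁*.
*Victor₁* is an R-expression. Principle C requires it to be free everywhere.
*he₁* c-commands it and carries the same index.
The R-expression is bound → Principle C violation.

Principle C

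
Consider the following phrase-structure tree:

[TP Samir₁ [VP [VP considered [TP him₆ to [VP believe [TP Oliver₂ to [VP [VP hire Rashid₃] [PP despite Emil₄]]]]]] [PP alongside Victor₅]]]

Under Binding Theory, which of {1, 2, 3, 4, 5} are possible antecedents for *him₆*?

*him* is a pronoun, so Principle B applies: it must be free in its binding domain.
Binding domain of *him₆*: the matrix TP, whose subject is Samir₁.
*Samir₁* c-commands the pronoun within its binding domain → coindexation would violate Principle B.
*Oliver₂*: the pronoun c-commands this R-expression → coindexation would violate Principle C on *Oliver₂*.
*Rashid₃*: the pronoun c-commands this R-expression → coindexation would violate Principle C on *Rashid₃*.
*Emil₄*: the pronoun c-commands this R-expression → coindexation would violate Principle C on *Emil₄*.
*Victor₅* and the pronoun do not c-command one another → neither Principle B nor Principle C is at stake; coindexation permitted.

{5}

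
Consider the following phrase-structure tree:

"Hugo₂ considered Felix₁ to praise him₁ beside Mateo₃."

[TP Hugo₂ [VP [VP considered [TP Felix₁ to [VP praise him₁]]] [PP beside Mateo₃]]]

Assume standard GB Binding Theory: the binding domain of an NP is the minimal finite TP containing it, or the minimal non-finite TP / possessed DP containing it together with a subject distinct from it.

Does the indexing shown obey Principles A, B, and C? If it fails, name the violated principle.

Principle B

The two coindexed NPs are *Felix₁* and *him₁*.
*him₁* is a pronoun. Its binding domain is the embedded TP, whose subject is Felix₁.
*Felix₁* c-commands it within that domain and carries the same index.
The pronoun is locally bound → Principle B violation.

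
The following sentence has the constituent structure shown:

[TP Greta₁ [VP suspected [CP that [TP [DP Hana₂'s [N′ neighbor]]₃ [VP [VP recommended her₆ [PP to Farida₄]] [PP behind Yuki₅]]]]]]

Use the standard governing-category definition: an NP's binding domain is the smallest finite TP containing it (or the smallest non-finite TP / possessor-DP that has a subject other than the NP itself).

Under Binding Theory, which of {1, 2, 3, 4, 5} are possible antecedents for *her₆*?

*her* is a pronoun, so Principle B applies: it must be free in its binding domain.
Binding domain of *her₆*: the embedded TP, whose subject is [Hana₂'s neighbor]₃.
*Greta₁* c-commands the pronoun but from outside its binding domain, and is not c-commanded by it → coindexation permitted.
*Hana₂* and the pronoun do not c-command one another → neither Principle B nor Principle C is at stake; coindexation permitted.
*[Hana₂'s neighbor]₃* c-commands the pronoun within its binding domain → coindexation would violate Principle B.
*Farida₄*: the pronoun c-commands this R-expression → coindexation would violate Principle C on *Farida₄*.
*Yuki₅* and the pronoun do not c-command one another → neither Principle B nor Principle C is at stake; coindexation permitted.

{1, 2, 5}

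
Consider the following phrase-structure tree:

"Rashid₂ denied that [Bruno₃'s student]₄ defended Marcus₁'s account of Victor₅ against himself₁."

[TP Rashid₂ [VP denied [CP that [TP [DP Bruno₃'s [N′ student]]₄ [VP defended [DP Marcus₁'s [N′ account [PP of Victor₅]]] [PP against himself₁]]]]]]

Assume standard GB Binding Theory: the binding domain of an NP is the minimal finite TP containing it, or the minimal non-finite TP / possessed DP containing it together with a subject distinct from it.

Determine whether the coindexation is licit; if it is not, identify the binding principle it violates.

Principle A

The two coindexed NPs are *Marcus₁* and *himself₁*.
*himself₁* is an anaphor. Principle A requires it to be bound within its binding domain — the embedded TP, whose subject is [Bruno₃'s student]₄.
Within that domain it is c-commanded by *[Bruno₃'s student]₄*, which does not share its index.
*Marcus₁* does not c-command the anaphor at all.
The anaphor is unbound in its domain → Principle A violation.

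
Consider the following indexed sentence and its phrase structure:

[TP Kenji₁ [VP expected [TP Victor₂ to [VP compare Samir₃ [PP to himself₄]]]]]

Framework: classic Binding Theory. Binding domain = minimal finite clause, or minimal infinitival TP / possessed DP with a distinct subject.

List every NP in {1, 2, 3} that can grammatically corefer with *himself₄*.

{2, 3}

*himself* is an anaphor, so Principle A applies: it must be bound in its binding domain.
Binding domain of *himself₄*: the embedded TP, whose subject is Victor₂.
*Kenji₁* c-commands the anaphor but is outside its binding domain → cannot satisfy Principle A.
*Victor₂* c-commands the anaphor within its binding domain → licit binder.
*Samir₃* c-commands the anaphor within its binding domain → licit binder.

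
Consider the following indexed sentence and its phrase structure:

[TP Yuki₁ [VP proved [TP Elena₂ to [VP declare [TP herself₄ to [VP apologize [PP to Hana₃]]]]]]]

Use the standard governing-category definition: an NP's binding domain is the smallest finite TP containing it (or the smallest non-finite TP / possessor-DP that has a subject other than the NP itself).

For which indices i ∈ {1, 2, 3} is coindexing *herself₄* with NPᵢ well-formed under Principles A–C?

{2}

*herself* is an anaphor, so Principle A applies: it must be bound in its binding domain.
Binding domain of *herself₄*: the embedded TP, whose subject is Elena₂.
*Yuki₁* c-commands the anaphor but is outside its binding domain → cannot satisfy Principle A.
*Elena₂* c-commands the anaphor within its binding domain → licit binder.
*Hana₃* does not c-command the anaphor → cannot bind it.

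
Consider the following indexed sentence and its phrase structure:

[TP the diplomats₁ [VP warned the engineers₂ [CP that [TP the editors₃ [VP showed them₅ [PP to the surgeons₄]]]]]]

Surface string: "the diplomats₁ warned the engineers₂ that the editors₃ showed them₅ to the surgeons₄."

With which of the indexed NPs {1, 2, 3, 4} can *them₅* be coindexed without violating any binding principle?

*them* is a pronoun, so Principle B applies: it must be free in its binding domain.
Binding domain of *them₅*: the embedded TP, whose subject is the editors₃.
*the diplomats₁* c-commands the pronoun but from outside its binding domain, and is not c-commanded by it → coindexation permitted.
*the engineers₂* c-commands the pronoun but from outside its binding domain, and is not c-commanded by it → coindexation permitted.
*the editors₃* c-commands the pronoun within its binding domain → coindexation would violate Principle B.
*the surgeons₄*: the pronoun c-commands this R-expression → coindexation would violate Principle C on *the surgeons₄*.

{1, 2}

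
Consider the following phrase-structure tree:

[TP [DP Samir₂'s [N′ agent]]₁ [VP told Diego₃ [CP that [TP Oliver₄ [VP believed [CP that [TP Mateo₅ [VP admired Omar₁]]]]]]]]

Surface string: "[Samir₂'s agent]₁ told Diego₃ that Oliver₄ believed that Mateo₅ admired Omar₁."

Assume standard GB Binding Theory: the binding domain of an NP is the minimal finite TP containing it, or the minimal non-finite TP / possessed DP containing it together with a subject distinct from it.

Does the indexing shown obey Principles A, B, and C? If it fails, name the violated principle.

The two coindexed NPs are *[Samir₂'s agent]₁* and *Omar₁*.
*Omar₁* is an R-expression. Principle C requires it to be free everywhere.
*[Samir₂'s agent]₁* c-commands it and carries the same index.
The R-expression is bound → Principle C violation.

Principle C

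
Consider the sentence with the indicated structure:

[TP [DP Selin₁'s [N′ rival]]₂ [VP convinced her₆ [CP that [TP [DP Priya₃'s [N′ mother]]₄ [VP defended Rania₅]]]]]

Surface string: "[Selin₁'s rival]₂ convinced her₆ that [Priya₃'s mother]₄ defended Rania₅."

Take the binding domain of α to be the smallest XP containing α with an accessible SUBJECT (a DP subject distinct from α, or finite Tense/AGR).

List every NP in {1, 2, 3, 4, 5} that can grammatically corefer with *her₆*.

{1}

*her* is a pronoun, so Principle B applies: it must be free in its binding domain.
Binding domain of *her₆*: the matrix TP, whose subject is [Selin₁'s rival]₂.
*Selin₁* and the pronoun do not c-command one another → neither Principle B nor Principle C is at stake; coindexation permitted.
*[Selin₁'s rival]₂* c-commands the pronoun within its binding domain → coindexation would violate Principle B.
*Priya₃*: the pronoun c-commands this R-expression → coindexation would violate Principle C on *Priya₃*.
*[Priya₃'s mother]₄*: the pronoun c-commands this R-expression → coindexation would violate Principle C on *[Priya₃'s mother]₄*.
*Rania₅*: the pronoun c-commands this R-expression → coindexation would violate Principle C on *Rania₅*.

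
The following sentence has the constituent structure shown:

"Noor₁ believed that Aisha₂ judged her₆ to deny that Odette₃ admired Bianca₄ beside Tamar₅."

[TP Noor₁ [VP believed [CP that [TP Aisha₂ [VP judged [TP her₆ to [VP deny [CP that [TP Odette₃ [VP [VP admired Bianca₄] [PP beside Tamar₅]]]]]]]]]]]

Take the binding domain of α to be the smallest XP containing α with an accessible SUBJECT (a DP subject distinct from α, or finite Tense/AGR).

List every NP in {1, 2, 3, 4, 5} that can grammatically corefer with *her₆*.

*her* is a pronoun, so Principle B applies: it must be free in its binding domain.
Binding domain of *her₆*: the embedded TP, whose subject is Aisha₂.
*Noor₁* c-commands the pronoun but from outside its binding domain, and is not c-commanded by it → coindexation permitted.
*Aisha₂* c-commands the pronoun within its binding domain → coindexation would violate Principle B.
*Odette₃*: the pronoun c-commands this R-expression → coindexation would violate Principle C on *Odette₃*.
*Bianca₄*: the pronoun c-commands this R-expression → coindexation would violate Principle C on *Bianca₄*.
*Tamar₅*: the pronoun c-commands this R-expression → coindexation would violate Principle C on *Tamar₅*.

{1}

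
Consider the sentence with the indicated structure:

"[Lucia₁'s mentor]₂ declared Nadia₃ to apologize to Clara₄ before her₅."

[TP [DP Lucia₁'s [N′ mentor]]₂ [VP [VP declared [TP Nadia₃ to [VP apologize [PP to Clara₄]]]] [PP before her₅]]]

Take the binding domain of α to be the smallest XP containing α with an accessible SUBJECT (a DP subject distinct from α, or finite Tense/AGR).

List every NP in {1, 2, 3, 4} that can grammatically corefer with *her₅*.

*her* is a pronoun, so Principle B applies: it must be free in its binding domain.
Binding domain of *her₅*: the matrix TP, whose subject is [Lucia₁'s mentor]₂.
*Lucia₁* and the pronoun do not c-command one another → neither Principle B nor Principle C is at stake; coindexation permitted.
*[Lucia₁'s mentor]₂* c-commands the pronoun within its binding domain → coindexation would violate Principle B.
*Nadia₃* and the pronoun do not c-command one another → neither Principle B nor Principle C is at stake; coindexation permitted.
*Clara₄* and the pronoun do not c-command one another → neither Principle B nor Principle C is at stake; coindexation permitted.

{1, 3, 4}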